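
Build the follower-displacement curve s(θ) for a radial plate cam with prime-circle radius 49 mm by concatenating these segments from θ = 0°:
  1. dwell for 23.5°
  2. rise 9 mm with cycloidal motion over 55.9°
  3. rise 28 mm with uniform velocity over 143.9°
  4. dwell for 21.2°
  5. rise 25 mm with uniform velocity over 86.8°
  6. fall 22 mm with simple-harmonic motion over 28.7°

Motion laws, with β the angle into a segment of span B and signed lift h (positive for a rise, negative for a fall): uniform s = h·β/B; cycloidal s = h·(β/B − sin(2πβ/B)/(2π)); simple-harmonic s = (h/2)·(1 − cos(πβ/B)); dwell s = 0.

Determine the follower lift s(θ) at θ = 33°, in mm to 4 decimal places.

seg 1 [0°–23.5°] dwell: s stays 0.0000
seg 2 [23.5°–79.4°] cycloidal, h=9: θ=33° here. β=9.5, B=55.9. 9·(0.1699 − sin(2π·0.1699)/(2π)) = 0.2745 → s = 0.2745

0.2745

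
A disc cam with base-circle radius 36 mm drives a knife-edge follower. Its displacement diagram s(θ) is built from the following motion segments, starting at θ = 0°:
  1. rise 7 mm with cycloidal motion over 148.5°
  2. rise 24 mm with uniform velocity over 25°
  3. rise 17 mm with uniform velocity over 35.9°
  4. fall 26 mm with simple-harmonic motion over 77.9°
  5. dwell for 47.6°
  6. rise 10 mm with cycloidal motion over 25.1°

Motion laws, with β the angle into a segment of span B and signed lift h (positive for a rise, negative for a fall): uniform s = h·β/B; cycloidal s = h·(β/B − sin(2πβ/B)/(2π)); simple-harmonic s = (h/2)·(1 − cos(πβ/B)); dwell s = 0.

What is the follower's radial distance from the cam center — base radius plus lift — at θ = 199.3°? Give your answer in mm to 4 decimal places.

seg 1 [0°–148.5°] cycloidal, h=7: full span → s += 7 → s = 7.0000
seg 2 [148.5°–173.5°] uniform, h=24: full span → s += 24 → s = 31.0000
seg 3 [173.5°–209.4°] uniform, h=17: θ=199.3° here. β=25.8, B=35.9. 17·25.8/35.9 = 12.2173 → s = 43.2173
radial distance = base radius + s = 36 + 43.2173 = 79.2173

79.2173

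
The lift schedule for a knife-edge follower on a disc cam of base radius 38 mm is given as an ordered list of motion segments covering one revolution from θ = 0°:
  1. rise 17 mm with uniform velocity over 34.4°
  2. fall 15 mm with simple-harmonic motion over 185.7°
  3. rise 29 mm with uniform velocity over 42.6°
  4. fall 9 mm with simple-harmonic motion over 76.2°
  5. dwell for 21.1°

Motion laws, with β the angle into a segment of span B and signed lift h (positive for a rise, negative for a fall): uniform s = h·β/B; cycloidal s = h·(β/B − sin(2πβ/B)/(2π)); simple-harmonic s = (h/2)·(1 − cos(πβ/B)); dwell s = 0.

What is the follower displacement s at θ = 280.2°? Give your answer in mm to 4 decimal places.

seg 1 [0°–34.4°] uniform, h=17: full span → s += 17 → s = 17.0000
seg 2 [34.4°–220.1°] simple-harmonic, h=-15: full span → s += -15 → s = 2.0000
seg 3 [220.1°–262.7°] uniform, h=29: full span → s += 29 → s = 31.0000
seg 4 [262.7°–338.9°] simple-harmonic, h=-9: θ=280.2° here. β=17.5, B=76.2. -9/2·(1 − cos(π·0.2297)) = -1.1213 → s = 29.8787

29.8787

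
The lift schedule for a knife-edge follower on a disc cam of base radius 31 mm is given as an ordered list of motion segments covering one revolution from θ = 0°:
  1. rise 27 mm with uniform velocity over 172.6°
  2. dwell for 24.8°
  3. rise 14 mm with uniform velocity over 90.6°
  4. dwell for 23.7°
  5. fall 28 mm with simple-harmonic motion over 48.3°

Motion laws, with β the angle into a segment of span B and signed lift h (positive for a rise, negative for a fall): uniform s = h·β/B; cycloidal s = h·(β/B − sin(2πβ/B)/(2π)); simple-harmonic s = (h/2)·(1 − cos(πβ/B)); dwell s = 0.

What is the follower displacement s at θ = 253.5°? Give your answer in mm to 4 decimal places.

seg 1 [0°–172.6°] uniform, h=27: full span → s += 27 → s = 27.0000
seg 2 [172.6°–197.4°] dwell: s stays 27.0000
seg 3 [197.4°–288°] uniform, h=14: θ=253.5° here. β=56.1, B=90.6. 14·56.1/90.6 = 8.6689 → s = 35.6689

35.6689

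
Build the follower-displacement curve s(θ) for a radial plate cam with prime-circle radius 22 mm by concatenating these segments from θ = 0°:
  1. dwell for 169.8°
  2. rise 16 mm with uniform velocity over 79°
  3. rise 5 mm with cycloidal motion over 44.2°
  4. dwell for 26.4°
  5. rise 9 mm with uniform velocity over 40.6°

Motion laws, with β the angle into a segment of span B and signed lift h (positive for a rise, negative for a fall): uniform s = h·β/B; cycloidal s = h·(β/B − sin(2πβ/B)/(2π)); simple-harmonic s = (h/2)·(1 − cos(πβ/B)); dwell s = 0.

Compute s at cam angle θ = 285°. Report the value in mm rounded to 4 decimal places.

seg 1 [0°–169.8°] dwell: s stays 0.0000
seg 2 [169.8°–248.8°] uniform, h=16: full span → s += 16 → s = 16.0000
seg 3 [248.8°–293°] cycloidal, h=5: θ=285° here. β=36.2, B=44.2. 5·(0.8190 − sin(2π·0.8190)/(2π)) = 4.8172 → s = 20.8172

20.8172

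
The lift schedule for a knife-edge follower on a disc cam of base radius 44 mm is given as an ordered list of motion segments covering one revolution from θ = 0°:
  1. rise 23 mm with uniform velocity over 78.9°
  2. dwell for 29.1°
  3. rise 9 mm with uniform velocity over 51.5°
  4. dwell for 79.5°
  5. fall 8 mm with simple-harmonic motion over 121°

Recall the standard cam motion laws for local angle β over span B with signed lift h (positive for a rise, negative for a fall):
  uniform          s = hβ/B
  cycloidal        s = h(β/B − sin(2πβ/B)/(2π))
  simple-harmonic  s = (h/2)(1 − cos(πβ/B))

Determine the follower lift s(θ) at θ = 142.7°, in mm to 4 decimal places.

seg 1 [0°–78.9°] uniform, h=23: full span → s += 23 → s = 23.0000
seg 2 [78.9°–108°] dwell: s stays 23.0000
seg 3 [108°–159.5°] uniform, h=9: θ=142.7° here. β=34.7, B=51.5. 9·34.7/51.5 = 6.0641 → s = 29.0641

29.0641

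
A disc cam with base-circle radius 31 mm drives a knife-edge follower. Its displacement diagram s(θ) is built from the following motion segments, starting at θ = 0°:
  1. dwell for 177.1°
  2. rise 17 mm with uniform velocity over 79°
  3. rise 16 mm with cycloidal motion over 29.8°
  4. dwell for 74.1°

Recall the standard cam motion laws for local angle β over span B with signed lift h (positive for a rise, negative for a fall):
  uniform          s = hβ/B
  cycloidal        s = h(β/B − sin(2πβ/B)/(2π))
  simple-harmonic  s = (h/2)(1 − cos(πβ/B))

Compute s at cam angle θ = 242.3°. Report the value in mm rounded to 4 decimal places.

seg 1 [0°–177.1°] dwell: s stays 0.0000
seg 2 [177.1°–256.1°] uniform, h=17: θ=242.3° here. β=65.2, B=79. 17·65.2/79 = 14.0304 → s = 14.0304

14.0304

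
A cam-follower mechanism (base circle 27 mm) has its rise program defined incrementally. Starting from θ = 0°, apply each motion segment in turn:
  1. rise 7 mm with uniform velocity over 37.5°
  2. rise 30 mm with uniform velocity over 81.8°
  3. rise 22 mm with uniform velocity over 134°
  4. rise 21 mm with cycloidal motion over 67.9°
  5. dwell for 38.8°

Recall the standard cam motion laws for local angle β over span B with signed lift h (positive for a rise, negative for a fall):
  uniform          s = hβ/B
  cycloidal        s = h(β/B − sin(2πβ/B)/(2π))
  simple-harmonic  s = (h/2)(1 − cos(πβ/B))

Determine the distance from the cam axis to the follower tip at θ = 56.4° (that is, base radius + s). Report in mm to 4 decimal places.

seg 1 [0°–37.5°] uniform, h=7: full span → s += 7 → s = 7.0000
seg 2 [37.5°–119.3°] uniform, h=30: θ=56.4° here. β=18.9, B=81.8. 30·18.9/81.8 = 6.9315 → s = 13.9315
radial distance = base radius + s = 27 + 13.9315 = 40.9315

40.9315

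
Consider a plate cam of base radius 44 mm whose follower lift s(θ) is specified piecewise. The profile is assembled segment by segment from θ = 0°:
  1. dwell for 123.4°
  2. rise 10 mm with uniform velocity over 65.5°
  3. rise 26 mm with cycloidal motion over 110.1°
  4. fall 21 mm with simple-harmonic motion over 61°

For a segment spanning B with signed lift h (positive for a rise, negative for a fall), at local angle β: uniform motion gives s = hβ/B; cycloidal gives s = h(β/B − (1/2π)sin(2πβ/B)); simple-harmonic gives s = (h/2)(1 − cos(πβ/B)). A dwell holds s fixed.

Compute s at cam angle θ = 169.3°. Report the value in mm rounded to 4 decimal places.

seg 1 [0°–123.4°] dwell: s stays 0.0000
seg 2 [123.4°–188.9°] uniform, h=10: θ=169.3° here. β=45.9, B=65.5. 10·45.9/65.5 = 7.0076 → s = 7.0076

7.0076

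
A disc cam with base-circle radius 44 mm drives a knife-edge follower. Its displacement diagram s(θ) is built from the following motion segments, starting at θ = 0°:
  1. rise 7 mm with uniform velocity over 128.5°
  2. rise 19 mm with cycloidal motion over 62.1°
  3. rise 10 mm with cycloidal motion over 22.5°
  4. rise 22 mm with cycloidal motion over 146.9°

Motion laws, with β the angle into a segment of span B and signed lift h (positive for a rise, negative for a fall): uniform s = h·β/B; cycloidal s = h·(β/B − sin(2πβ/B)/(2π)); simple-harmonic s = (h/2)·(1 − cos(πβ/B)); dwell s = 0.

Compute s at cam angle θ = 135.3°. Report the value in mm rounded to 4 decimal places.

seg 1 [0°–128.5°] uniform, h=7: full span → s += 7 → s = 7.0000
seg 2 [128.5°–190.6°] cycloidal, h=19: θ=135.3° here. β=6.8, B=62.1. 19·(0.1095 − sin(2π·0.1095)/(2π)) = 0.1603 → s = 7.1603

7.1603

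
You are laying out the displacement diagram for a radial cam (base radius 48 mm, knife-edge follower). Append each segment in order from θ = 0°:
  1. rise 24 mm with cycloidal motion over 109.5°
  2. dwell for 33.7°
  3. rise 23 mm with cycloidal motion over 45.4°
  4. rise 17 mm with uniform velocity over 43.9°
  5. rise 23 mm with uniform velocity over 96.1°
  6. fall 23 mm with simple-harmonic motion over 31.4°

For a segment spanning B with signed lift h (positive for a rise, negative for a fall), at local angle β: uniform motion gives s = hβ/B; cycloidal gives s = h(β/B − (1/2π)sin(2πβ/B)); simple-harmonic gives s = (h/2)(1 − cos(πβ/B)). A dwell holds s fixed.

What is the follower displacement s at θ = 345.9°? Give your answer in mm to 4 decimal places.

seg 1 [0°–109.5°] cycloidal, h=24: full span → s += 24 → s = 24.0000
seg 2 [109.5°–143.2°] dwell: s stays 24.0000
seg 3 [143.2°–188.6°] cycloidal, h=23: full span → s += 23 → s = 47.0000
seg 4 [188.6°–232.5°] uniform, h=17: full span → s += 17 → s = 64.0000
seg 5 [232.5°–328.6°] uniform, h=23: full span → s += 23 → s = 87.0000
seg 6 [328.6°–360°] simple-harmonic, h=-23: θ=345.9° here. β=17.3, B=31.4. -23/2·(1 − cos(π·0.5510)) = -13.3331 → s = 73.6669

73.6669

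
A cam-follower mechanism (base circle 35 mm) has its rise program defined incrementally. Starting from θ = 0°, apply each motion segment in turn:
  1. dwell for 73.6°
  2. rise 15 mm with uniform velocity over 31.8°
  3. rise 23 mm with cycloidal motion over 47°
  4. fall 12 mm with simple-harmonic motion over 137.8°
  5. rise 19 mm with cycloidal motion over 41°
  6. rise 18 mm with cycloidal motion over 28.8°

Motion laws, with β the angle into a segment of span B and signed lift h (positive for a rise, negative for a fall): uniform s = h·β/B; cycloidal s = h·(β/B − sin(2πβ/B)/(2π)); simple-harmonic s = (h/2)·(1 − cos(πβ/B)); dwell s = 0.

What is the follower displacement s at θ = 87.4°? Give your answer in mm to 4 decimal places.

seg 1 [0°–73.6°] dwell: s stays 0.0000
seg 2 [73.6°–105.4°] uniform, h=15: θ=87.4° here. β=13.8, B=31.8. 15·13.8/31.8 = 6.5094 → s = 6.5094

6.5094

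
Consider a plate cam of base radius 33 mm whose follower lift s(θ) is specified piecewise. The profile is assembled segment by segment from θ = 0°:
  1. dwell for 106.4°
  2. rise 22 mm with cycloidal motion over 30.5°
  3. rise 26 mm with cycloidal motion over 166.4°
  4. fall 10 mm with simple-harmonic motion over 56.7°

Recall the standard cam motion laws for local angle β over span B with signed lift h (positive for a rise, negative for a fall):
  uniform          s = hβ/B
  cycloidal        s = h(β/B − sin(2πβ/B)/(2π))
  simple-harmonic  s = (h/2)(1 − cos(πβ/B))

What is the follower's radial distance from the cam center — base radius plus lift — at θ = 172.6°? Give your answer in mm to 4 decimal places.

seg 1 [0°–106.4°] dwell: s stays 0.0000
seg 2 [106.4°–136.9°] cycloidal, h=22: full span → s += 22 → s = 22.0000
seg 3 [136.9°–303.3°] cycloidal, h=26: θ=172.6° here. β=35.7, B=166.4. 26·(0.2145 − sin(2π·0.2145)/(2π)) = 1.5424 → s = 23.5424
radial distance = base radius + s = 33 + 23.5424 = 56.5424

56.5424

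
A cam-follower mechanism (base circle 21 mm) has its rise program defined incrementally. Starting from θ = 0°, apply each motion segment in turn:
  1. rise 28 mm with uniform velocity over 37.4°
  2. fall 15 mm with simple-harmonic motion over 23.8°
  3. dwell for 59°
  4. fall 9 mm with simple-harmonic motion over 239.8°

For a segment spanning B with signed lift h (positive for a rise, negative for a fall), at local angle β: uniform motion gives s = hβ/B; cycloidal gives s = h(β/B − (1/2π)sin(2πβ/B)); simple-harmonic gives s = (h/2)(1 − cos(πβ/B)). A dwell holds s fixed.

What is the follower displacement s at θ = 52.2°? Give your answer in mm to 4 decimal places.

seg 1 [0°–37.4°] uniform, h=28: full span → s += 28 → s = 28.0000
seg 2 [37.4°–61.2°] simple-harmonic, h=-15: θ=52.2° here. β=14.8, B=23.8. -15/2·(1 − cos(π·0.6218)) = -10.3014 → s = 17.6986

17.6986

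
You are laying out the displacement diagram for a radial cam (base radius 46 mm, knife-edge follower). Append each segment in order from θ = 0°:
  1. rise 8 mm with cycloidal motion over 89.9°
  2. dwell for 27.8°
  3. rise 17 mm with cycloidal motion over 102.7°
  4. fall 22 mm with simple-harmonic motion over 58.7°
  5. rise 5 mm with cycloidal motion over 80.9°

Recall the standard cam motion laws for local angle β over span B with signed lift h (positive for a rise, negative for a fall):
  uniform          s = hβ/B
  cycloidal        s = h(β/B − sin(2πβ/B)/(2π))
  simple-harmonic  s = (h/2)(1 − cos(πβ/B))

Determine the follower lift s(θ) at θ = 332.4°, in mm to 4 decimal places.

seg 1 [0°–89.9°] cycloidal, h=8: full span → s += 8 → s = 8.0000
seg 2 [89.9°–117.7°] dwell: s stays 8.0000
seg 3 [117.7°–220.4°] cycloidal, h=17: full span → s += 17 → s = 25.0000
seg 4 [220.4°–279.1°] simple-harmonic, h=-22: full span → s += -22 → s = 3.0000
seg 5 [279.1°–360°] cycloidal, h=5: θ=332.4° here. β=53.3, B=80.9. 5·(0.6588 − sin(2π·0.6588)/(2π)) = 3.9630 → s = 6.9630

6.9630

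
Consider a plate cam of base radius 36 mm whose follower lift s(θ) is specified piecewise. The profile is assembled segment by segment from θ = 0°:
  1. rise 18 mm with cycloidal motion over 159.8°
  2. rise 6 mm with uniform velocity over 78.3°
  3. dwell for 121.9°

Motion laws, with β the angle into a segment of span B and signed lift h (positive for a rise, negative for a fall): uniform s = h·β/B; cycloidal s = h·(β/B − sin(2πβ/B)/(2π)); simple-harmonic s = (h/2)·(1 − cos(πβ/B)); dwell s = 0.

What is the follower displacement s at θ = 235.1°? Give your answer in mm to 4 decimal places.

seg 1 [0°–159.8°] cycloidal, h=18: full span → s += 18 → s = 18.0000
seg 2 [159.8°–238.1°] uniform, h=6: θ=235.1° here. β=75.3, B=78.3. 6·75.3/78.3 = 5.7701 → s = 23.7701

23.7701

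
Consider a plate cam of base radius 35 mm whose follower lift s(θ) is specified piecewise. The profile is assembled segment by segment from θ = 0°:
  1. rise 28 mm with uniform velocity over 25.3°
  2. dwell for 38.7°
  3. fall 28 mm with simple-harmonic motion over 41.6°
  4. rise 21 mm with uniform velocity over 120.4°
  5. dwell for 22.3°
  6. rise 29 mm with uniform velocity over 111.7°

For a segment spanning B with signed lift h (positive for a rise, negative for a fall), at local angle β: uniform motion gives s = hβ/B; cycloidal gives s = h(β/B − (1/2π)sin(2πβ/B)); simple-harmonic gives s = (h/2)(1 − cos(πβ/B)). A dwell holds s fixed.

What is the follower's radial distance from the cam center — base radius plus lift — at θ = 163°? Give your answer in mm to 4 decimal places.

seg 1 [0°–25.3°] uniform, h=28: full span → s += 28 → s = 28.0000
seg 2 [25.3°–64°] dwell: s stays 28.0000
seg 3 [64°–105.6°] simple-harmonic, h=-28: full span → s += -28 → s = 0.0000
seg 4 [105.6°–226°] uniform, h=21: θ=163° here. β=57.4, B=120.4. 21·57.4/120.4 = 10.0116 → s = 10.0116
radial distance = base radius + s = 35 + 10.0116 = 45.0116

45.0116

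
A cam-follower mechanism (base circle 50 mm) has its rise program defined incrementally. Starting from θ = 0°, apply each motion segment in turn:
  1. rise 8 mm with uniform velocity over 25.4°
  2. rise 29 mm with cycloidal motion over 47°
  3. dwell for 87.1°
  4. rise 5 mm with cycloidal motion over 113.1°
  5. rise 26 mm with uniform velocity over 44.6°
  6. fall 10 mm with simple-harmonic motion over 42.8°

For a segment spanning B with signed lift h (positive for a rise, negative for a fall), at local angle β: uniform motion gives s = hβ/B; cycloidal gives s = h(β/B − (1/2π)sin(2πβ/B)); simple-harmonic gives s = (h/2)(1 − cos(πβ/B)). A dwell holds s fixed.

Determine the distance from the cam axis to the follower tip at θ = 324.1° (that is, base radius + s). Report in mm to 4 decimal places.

seg 1 [0°–25.4°] uniform, h=8: full span → s += 8 → s = 8.0000
seg 2 [25.4°–72.4°] cycloidal, h=29: full span → s += 29 → s = 37.0000
seg 3 [72.4°–159.5°] dwell: s stays 37.0000
seg 4 [159.5°–272.6°] cycloidal, h=5: full span → s += 5 → s = 42.0000
seg 5 [272.6°–317.2°] uniform, h=26: full span → s += 26 → s = 68.0000
seg 6 [317.2°–360°] simple-harmonic, h=-10: θ=324.1° here. β=6.9, B=42.8. -10/2·(1 − cos(π·0.1612)) = -0.6277 → s = 67.3723
radial distance = base radius + s = 50 + 67.3723 = 117.3723

117.3723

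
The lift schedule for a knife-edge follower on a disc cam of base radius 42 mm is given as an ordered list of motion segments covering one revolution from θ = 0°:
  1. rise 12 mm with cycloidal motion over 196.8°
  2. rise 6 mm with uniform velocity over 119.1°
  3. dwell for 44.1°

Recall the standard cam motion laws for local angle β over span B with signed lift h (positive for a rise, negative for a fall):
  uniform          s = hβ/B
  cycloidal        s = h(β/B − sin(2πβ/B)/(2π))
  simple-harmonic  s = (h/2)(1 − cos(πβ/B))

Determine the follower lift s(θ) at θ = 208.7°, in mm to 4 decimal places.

seg 1 [0°–196.8°] cycloidal, h=12: full span → s += 12 → s = 12.0000
seg 2 [196.8°–315.9°] uniform, h=6: θ=208.7° here. β=11.9, B=119.1. 6·11.9/119.1 = 0.5995 → s = 12.5995

12.5995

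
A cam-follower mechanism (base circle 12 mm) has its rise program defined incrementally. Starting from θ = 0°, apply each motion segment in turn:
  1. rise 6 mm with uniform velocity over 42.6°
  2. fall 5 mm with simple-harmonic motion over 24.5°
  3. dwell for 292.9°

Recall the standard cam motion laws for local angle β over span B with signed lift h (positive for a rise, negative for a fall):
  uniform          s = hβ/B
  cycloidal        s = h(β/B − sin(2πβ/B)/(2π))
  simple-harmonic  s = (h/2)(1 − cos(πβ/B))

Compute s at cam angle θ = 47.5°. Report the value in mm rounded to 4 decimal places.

seg 1 [0°–42.6°] uniform, h=6: full span → s += 6 → s = 6.0000
seg 2 [42.6°–67.1°] simple-harmonic, h=-5: θ=47.5° here. β=4.9, B=24.5. -5/2·(1 − cos(π·0.2000)) = -0.4775 → s = 5.5225

5.5225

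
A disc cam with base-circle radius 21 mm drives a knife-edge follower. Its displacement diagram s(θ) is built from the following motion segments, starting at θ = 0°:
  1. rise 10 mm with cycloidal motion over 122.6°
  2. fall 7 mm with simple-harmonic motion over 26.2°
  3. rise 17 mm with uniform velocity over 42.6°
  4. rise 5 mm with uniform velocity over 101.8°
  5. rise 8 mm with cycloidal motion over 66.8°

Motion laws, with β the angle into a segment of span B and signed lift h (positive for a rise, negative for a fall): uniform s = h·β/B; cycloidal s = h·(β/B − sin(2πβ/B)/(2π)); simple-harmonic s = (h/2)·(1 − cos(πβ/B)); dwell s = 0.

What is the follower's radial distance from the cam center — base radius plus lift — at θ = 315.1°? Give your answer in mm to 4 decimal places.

seg 1 [0°–122.6°] cycloidal, h=10: full span → s += 10 → s = 10.0000
seg 2 [122.6°–148.8°] simple-harmonic, h=-7: full span → s += -7 → s = 3.0000
seg 3 [148.8°–191.4°] uniform, h=17: full span → s += 17 → s = 20.0000
seg 4 [191.4°–293.2°] uniform, h=5: full span → s += 5 → s = 25.0000
seg 5 [293.2°–360°] cycloidal, h=8: θ=315.1° here. β=21.9, B=66.8. 8·(0.3278 − sin(2π·0.3278)/(2π)) = 1.4988 → s = 26.4988
radial distance = base radius + s = 21 + 26.4988 = 47.4988

47.4988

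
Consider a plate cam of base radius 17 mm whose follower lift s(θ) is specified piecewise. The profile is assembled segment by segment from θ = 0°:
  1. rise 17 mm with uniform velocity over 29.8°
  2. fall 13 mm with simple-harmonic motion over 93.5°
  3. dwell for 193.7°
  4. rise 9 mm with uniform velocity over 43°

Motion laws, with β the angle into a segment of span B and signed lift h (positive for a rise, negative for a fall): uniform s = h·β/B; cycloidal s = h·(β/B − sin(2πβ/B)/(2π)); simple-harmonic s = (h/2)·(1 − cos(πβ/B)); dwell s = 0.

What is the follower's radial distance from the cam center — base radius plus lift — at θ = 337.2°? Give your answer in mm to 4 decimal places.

seg 1 [0°–29.8°] uniform, h=17: full span → s += 17 → s = 17.0000
seg 2 [29.8°–123.3°] simple-harmonic, h=-13: full span → s += -13 → s = 4.0000
seg 3 [123.3°–317°] dwell: s stays 4.0000
seg 4 [317°–360°] uniform, h=9: θ=337.2° here. β=20.2, B=43. 9·20.2/43 = 4.2279 → s = 8.2279
radial distance = base radius + s = 17 + 8.2279 = 25.2279

25.2279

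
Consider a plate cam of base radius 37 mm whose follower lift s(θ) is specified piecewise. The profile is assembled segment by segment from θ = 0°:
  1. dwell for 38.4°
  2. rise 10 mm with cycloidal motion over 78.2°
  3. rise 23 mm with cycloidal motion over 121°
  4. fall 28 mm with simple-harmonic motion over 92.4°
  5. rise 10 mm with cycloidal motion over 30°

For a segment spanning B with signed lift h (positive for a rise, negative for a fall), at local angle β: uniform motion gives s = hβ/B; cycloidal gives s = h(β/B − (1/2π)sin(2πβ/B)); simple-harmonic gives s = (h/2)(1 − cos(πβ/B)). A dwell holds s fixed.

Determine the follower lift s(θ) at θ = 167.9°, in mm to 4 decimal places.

seg 1 [0°–38.4°] dwell: s stays 0.0000
seg 2 [38.4°–116.6°] cycloidal, h=10: full span → s += 10 → s = 10.0000
seg 3 [116.6°–237.6°] cycloidal, h=23: θ=167.9° here. β=51.3, B=121. 23·(0.4240 − sin(2π·0.4240)/(2π)) = 8.0682 → s = 18.0682

18.0682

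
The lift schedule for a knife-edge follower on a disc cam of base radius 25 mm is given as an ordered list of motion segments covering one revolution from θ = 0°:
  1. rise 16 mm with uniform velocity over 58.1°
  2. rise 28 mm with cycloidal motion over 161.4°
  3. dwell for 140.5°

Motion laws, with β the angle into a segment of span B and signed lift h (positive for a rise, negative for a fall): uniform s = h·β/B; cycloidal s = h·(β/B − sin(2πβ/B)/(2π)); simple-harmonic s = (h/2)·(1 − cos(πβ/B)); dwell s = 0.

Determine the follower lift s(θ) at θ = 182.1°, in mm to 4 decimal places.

seg 1 [0°–58.1°] uniform, h=16: full span → s += 16 → s = 16.0000
seg 2 [58.1°–219.5°] cycloidal, h=28: θ=182.1° here. β=124, B=161.4. 28·(0.7683 − sin(2π·0.7683)/(2π)) = 25.9388 → s = 41.9388

41.9388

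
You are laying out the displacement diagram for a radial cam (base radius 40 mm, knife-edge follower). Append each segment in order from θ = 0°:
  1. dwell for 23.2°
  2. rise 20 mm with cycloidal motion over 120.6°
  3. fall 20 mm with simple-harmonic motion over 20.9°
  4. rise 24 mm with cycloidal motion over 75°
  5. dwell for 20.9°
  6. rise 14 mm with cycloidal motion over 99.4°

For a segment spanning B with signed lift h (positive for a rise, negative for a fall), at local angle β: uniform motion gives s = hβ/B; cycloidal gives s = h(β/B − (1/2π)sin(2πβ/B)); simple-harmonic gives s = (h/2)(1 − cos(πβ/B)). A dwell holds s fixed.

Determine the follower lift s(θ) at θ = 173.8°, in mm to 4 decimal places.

seg 1 [0°–23.2°] dwell: s stays 0.0000
seg 2 [23.2°–143.8°] cycloidal, h=20: full span → s += 20 → s = 20.0000
seg 3 [143.8°–164.7°] simple-harmonic, h=-20: full span → s += -20 → s = 0.0000
seg 4 [164.7°–239.7°] cycloidal, h=24: θ=173.8° here. β=9.1, B=75. 24·(0.1213 − sin(2π·0.1213)/(2π)) = 0.2740 → s = 0.2740

0.2740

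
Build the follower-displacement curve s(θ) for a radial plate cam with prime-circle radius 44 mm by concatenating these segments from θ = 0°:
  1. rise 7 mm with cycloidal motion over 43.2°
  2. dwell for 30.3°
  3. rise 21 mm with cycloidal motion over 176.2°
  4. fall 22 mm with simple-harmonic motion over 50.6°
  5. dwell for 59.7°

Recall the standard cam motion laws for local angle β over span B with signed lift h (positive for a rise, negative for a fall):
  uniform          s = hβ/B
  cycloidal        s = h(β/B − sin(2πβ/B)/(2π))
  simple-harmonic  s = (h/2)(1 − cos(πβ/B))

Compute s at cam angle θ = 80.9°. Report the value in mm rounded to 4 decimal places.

seg 1 [0°–43.2°] cycloidal, h=7: full span → s += 7 → s = 7.0000
seg 2 [43.2°–73.5°] dwell: s stays 7.0000
seg 3 [73.5°–249.7°] cycloidal, h=21: θ=80.9° here. β=7.4, B=176.2. 21·(0.0420 − sin(2π·0.0420)/(2π)) = 0.0102 → s = 7.0102

7.0102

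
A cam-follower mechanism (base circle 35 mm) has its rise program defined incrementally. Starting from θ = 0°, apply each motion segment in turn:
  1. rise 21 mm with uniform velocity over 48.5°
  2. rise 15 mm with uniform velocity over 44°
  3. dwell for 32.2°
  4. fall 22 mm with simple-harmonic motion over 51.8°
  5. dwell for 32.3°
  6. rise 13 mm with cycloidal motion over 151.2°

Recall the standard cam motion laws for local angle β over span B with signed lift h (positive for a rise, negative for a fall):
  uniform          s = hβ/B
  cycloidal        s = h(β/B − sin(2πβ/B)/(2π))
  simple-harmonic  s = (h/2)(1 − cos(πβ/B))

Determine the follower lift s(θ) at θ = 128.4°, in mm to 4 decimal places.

seg 1 [0°–48.5°] uniform, h=21: full span → s += 21 → s = 21.0000
seg 2 [48.5°–92.5°] uniform, h=15: full span → s += 15 → s = 36.0000
seg 3 [92.5°–124.7°] dwell: s stays 36.0000
seg 4 [124.7°–176.5°] simple-harmonic, h=-22: θ=128.4° here. β=3.7, B=51.8. -22/2·(1 − cos(π·0.0714)) = -0.2758 → s = 35.7242

35.7242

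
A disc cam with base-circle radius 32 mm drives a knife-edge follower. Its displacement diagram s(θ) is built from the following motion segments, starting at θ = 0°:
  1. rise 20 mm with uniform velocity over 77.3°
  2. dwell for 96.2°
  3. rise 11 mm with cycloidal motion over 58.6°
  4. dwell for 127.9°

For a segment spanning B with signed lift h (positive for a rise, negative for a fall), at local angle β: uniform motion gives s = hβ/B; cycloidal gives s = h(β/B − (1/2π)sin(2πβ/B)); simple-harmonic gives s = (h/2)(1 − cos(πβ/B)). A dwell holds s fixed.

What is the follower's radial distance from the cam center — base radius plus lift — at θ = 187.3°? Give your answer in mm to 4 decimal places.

seg 1 [0°–77.3°] uniform, h=20: full span → s += 20 → s = 20.0000
seg 2 [77.3°–173.5°] dwell: s stays 20.0000
seg 3 [173.5°–232.1°] cycloidal, h=11: θ=187.3° here. β=13.8, B=58.6. 11·(0.2355 − sin(2π·0.2355)/(2π)) = 0.8470 → s = 20.8470
radial distance = base radius + s = 32 + 20.8470 = 52.8470

52.8470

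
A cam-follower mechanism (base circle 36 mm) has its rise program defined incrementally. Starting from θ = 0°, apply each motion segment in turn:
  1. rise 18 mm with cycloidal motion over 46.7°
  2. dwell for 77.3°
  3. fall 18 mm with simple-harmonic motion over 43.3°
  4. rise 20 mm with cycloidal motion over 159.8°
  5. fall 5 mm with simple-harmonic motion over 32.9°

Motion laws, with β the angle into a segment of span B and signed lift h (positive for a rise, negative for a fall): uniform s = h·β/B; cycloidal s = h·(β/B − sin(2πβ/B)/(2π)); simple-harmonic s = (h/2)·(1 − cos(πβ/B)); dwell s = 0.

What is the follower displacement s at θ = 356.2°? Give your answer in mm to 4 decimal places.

seg 1 [0°–46.7°] cycloidal, h=18: full span → s += 18 → s = 18.0000
seg 2 [46.7°–124°] dwell: s stays 18.0000
seg 3 [124°–167.3°] simple-harmonic, h=-18: full span → s += -18 → s = 0.0000
seg 4 [167.3°–327.1°] cycloidal, h=20: full span → s += 20 → s = 20.0000
seg 5 [327.1°–360°] simple-harmonic, h=-5: θ=356.2° here. β=29.1, B=32.9. -5/2·(1 − cos(π·0.8845)) = -4.8372 → s = 15.1628

15.1628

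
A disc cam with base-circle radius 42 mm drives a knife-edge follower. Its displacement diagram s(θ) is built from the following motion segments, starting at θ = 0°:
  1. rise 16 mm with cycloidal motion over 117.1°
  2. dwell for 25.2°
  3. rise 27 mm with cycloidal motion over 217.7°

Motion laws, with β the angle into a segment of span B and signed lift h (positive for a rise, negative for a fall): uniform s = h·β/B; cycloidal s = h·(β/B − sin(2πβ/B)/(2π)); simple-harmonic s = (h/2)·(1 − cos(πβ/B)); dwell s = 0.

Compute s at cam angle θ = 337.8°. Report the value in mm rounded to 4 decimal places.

seg 1 [0°–117.1°] cycloidal, h=16: full span → s += 16 → s = 16.0000
seg 2 [117.1°–142.3°] dwell: s stays 16.0000
seg 3 [142.3°–360°] cycloidal, h=27: θ=337.8° here. β=195.5, B=217.7. 27·(0.8980 − sin(2π·0.8980)/(2π)) = 26.8154 → s = 42.8154

42.8154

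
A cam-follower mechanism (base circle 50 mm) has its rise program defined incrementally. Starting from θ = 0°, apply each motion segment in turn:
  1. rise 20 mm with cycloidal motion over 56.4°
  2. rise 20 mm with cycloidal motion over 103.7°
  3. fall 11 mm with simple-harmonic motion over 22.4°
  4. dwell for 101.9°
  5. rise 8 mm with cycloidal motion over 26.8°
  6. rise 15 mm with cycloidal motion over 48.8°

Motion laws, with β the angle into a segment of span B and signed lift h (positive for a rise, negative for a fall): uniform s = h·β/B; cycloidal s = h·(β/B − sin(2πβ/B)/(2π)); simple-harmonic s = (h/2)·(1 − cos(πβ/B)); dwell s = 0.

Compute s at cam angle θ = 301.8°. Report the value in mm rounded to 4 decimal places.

seg 1 [0°–56.4°] cycloidal, h=20: full span → s += 20 → s = 20.0000
seg 2 [56.4°–160.1°] cycloidal, h=20: full span → s += 20 → s = 40.0000
seg 3 [160.1°–182.5°] simple-harmonic, h=-11: full span → s += -11 → s = 29.0000
seg 4 [182.5°–284.4°] dwell: s stays 29.0000
seg 5 [284.4°–311.2°] cycloidal, h=8: θ=301.8° here. β=17.4, B=26.8. 8·(0.6493 − sin(2π·0.6493)/(2π)) = 6.2206 → s = 35.2206

35.2206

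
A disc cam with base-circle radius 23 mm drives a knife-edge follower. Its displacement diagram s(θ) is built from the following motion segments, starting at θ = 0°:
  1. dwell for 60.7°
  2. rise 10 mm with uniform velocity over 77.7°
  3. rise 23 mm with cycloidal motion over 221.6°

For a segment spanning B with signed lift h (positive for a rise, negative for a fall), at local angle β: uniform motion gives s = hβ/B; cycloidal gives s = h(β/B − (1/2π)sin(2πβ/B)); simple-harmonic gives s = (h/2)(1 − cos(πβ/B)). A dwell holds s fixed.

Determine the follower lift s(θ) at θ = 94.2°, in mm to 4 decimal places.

seg 1 [0°–60.7°] dwell: s stays 0.0000
seg 2 [60.7°–138.4°] uniform, h=10: θ=94.2° here. β=33.5, B=77.7. 10·33.5/77.7 = 4.3115 → s = 4.3115

4.3115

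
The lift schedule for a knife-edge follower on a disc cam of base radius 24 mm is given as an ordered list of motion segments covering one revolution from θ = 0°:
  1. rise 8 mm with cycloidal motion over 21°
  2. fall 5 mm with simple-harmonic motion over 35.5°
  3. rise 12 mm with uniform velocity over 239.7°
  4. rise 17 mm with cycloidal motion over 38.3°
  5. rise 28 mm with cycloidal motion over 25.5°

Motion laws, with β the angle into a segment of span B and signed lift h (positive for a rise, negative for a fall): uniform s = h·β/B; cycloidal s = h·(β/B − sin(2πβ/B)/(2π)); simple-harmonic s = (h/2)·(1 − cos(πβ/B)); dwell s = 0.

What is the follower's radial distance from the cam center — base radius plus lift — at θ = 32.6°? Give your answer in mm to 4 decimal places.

seg 1 [0°–21°] cycloidal, h=8: full span → s += 8 → s = 8.0000
seg 2 [21°–56.5°] simple-harmonic, h=-5: θ=32.6° here. β=11.6, B=35.5. -5/2·(1 − cos(π·0.3268)) = -1.2056 → s = 6.7944
radial distance = base radius + s = 24 + 6.7944 = 30.7944

30.7944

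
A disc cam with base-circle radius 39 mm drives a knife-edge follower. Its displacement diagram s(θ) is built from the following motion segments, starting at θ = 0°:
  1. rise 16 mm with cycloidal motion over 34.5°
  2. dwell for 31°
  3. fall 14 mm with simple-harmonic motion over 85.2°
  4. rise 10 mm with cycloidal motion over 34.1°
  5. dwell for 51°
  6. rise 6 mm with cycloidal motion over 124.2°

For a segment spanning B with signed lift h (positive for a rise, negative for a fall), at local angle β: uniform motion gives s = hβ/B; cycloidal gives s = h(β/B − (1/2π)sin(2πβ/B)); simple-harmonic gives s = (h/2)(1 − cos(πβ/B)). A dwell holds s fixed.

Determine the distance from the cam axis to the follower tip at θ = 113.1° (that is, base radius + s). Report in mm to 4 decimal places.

seg 1 [0°–34.5°] cycloidal, h=16: full span → s += 16 → s = 16.0000
seg 2 [34.5°–65.5°] dwell: s stays 16.0000
seg 3 [65.5°–150.7°] simple-harmonic, h=-14: θ=113.1° here. β=47.6, B=85.2. -14/2·(1 − cos(π·0.5587)) = -8.2833 → s = 7.7167
radial distance = base radius + s = 39 + 7.7167 = 46.7167

46.7167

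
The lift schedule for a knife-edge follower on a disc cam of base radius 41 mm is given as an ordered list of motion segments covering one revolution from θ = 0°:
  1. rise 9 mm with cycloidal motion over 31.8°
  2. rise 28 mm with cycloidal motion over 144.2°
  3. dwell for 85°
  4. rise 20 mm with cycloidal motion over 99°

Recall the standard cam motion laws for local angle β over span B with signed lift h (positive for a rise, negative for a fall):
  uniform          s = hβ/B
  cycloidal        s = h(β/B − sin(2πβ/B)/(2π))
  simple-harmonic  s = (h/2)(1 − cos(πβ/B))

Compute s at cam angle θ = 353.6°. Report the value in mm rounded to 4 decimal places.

seg 1 [0°–31.8°] cycloidal, h=9: full span → s += 9 → s = 9.0000
seg 2 [31.8°–176°] cycloidal, h=28: full span → s += 28 → s = 37.0000
seg 3 [176°–261°] dwell: s stays 37.0000
seg 4 [261°–360°] cycloidal, h=20: θ=353.6° here. β=92.6, B=99. 20·(0.9354 − sin(2π·0.9354)/(2π)) = 19.9647 → s = 56.9647

56.9647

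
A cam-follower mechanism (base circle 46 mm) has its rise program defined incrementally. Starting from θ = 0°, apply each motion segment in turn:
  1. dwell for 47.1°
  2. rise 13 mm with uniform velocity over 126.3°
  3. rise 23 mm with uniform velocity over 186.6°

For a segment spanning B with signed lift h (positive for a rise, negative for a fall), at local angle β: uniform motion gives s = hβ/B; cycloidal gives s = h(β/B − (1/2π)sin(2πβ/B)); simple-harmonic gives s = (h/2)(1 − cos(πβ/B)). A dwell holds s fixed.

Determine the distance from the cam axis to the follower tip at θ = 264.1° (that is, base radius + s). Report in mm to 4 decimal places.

seg 1 [0°–47.1°] dwell: s stays 0.0000
seg 2 [47.1°–173.4°] uniform, h=13: full span → s += 13 → s = 13.0000
seg 3 [173.4°–360°] uniform, h=23: θ=264.1° here. β=90.7, B=186.6. 23·90.7/186.6 = 11.1795 → s = 24.1795
radial distance = base radius + s = 46 + 24.1795 = 70.1795

70.1795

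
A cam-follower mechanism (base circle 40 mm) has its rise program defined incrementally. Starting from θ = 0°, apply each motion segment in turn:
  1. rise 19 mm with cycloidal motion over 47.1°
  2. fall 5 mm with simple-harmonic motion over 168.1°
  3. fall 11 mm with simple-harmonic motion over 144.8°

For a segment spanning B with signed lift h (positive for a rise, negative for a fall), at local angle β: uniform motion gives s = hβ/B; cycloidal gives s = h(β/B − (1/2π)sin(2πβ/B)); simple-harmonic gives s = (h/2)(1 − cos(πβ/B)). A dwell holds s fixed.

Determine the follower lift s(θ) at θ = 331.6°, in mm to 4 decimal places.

seg 1 [0°–47.1°] cycloidal, h=19: full span → s += 19 → s = 19.0000
seg 2 [47.1°–215.2°] simple-harmonic, h=-5: full span → s += -5 → s = 14.0000
seg 3 [215.2°–360°] simple-harmonic, h=-11: θ=331.6° here. β=116.4, B=144.8. -11/2·(1 − cos(π·0.8039)) = -9.9885 → s = 4.0115

4.0115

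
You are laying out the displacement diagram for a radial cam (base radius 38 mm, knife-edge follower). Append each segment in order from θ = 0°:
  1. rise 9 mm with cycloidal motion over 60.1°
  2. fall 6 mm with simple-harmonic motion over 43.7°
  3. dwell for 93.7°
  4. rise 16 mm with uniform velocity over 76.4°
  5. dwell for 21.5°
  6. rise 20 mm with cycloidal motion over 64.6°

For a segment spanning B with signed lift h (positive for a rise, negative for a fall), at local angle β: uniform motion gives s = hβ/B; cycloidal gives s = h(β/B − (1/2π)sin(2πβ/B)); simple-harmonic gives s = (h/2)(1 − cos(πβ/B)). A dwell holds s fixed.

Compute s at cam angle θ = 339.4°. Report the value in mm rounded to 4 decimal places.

seg 1 [0°–60.1°] cycloidal, h=9: full span → s += 9 → s = 9.0000
seg 2 [60.1°–103.8°] simple-harmonic, h=-6: full span → s += -6 → s = 3.0000
seg 3 [103.8°–197.5°] dwell: s stays 3.0000
seg 4 [197.5°–273.9°] uniform, h=16: full span → s += 16 → s = 19.0000
seg 5 [273.9°–295.4°] dwell: s stays 19.0000
seg 6 [295.4°–360°] cycloidal, h=20: θ=339.4° here. β=44, B=64.6. 20·(0.6811 − sin(2π·0.6811)/(2π)) = 16.5119 → s = 35.5119

35.5119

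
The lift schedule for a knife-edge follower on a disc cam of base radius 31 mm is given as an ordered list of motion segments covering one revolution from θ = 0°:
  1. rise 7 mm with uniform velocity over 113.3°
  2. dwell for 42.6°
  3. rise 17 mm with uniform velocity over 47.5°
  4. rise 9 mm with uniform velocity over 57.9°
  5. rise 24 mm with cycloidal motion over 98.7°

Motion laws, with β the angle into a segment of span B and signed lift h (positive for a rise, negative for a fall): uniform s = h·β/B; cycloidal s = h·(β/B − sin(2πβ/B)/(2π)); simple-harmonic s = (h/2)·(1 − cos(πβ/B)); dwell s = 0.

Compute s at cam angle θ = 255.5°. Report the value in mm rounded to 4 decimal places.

seg 1 [0°–113.3°] uniform, h=7: full span → s += 7 → s = 7.0000
seg 2 [113.3°–155.9°] dwell: s stays 7.0000
seg 3 [155.9°–203.4°] uniform, h=17: full span → s += 17 → s = 24.0000
seg 4 [203.4°–261.3°] uniform, h=9: θ=255.5° here. β=52.1, B=57.9. 9·52.1/57.9 = 8.0984 → s = 32.0984

32.0984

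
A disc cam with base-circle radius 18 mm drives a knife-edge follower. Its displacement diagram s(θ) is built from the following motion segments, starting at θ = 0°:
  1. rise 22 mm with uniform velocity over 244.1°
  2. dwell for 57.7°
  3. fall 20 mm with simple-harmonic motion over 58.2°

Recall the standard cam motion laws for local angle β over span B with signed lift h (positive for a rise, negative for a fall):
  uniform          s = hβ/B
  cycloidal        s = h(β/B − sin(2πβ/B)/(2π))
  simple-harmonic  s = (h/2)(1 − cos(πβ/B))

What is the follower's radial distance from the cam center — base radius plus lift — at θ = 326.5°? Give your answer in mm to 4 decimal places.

seg 1 [0°–244.1°] uniform, h=22: full span → s += 22 → s = 22.0000
seg 2 [244.1°–301.8°] dwell: s stays 22.0000
seg 3 [301.8°–360°] simple-harmonic, h=-20: θ=326.5° here. β=24.7, B=58.2. -20/2·(1 − cos(π·0.4244)) = -7.6472 → s = 14.3528
radial distance = base radius + s = 18 + 14.3528 = 32.3528

32.3528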